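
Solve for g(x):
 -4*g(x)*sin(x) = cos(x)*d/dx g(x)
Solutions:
 g(x) = C1*cos(x)^4


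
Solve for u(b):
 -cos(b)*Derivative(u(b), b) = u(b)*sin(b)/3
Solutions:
 u(b) = C1*cos(b)^(1/3)


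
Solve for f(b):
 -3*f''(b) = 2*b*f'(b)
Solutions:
 f(b) = C1 + C2*erf(sqrt(3)*b/3)


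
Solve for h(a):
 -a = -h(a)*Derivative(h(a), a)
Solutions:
 h(a) = -sqrt(C1 + a^2)
 h(a) = sqrt(C1 + a^2)


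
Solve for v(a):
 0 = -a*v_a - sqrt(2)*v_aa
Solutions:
 v(a) = C1 + C2*erf(2^(1/4)*a/2)


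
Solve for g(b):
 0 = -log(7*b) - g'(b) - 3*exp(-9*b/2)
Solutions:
 g(b) = C1 - b*log(b) + b*(1 - log(7)) + 2*exp(-9*b/2)/3


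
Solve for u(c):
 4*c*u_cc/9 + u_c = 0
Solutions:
 u(c) = C1 + C2/c^(5/4)


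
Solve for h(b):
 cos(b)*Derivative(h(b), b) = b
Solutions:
 h(b) = C1 + Integral(b/cos(b), b)


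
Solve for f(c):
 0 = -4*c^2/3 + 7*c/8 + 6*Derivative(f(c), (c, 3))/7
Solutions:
 f(c) = C1 + C2*c + C3*c^2 + 7*c^5/270 - 49*c^4/1152


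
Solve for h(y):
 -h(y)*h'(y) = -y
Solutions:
 h(y) = -sqrt(C1 + y^2)
 h(y) = sqrt(C1 + y^2)


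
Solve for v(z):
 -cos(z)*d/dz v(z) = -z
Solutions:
 v(z) = C1 + Integral(z/cos(z), z)


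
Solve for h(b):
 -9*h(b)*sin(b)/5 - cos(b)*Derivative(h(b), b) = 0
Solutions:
 h(b) = C1*cos(b)^(9/5)


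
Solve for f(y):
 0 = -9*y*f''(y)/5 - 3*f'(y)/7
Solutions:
 f(y) = C1 + C2*y^(16/21)


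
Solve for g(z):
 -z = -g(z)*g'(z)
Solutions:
 g(z) = -sqrt(C1 + z^2)
 g(z) = sqrt(C1 + z^2)


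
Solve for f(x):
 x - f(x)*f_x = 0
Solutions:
 f(x) = -sqrt(C1 + x^2)
 f(x) = sqrt(C1 + x^2)


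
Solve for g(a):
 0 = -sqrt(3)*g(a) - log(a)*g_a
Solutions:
 g(a) = C1*exp(-sqrt(3)*li(a))


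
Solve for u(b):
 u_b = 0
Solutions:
 u(b) = C1


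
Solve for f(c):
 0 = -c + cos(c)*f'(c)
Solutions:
 f(c) = C1 + Integral(c/cos(c), c)


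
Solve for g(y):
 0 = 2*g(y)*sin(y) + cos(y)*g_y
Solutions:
 g(y) = C1*cos(y)^2


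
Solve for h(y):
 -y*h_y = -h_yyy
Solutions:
 h(y) = C1 + Integral(C2*airyai(y) + C3*airybi(y), y)


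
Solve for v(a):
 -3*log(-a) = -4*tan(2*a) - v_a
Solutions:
 v(a) = C1 + 3*a*log(-a) - 3*a + 2*log(cos(2*a))


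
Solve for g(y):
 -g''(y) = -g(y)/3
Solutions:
 g(y) = C1*exp(-sqrt(3)*y/3) + C2*exp(sqrt(3)*y/3)


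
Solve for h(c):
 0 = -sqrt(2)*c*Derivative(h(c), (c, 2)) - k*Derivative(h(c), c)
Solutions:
 h(c) = C1 + c^(-sqrt(2)*re(k)/2 + 1)*(C2*sin(sqrt(2)*log(c)*Abs(im(k))/2) + C3*cos(sqrt(2)*log(c)*im(k)/2))


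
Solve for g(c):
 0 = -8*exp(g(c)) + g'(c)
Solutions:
 g(c) = log(-1/(C1 + 8*c))


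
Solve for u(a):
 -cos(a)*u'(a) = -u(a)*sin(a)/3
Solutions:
 u(a) = C1/cos(a)^(1/3)


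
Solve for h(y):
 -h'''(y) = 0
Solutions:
 h(y) = C1 + C2*y + C3*y^2


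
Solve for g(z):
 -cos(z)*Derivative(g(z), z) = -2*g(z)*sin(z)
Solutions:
 g(z) = C1/cos(z)^2


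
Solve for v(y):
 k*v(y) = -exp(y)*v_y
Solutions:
 v(y) = C1*exp(k*exp(-y))


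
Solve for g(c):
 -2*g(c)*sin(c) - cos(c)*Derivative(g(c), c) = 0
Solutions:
 g(c) = C1*cos(c)^2


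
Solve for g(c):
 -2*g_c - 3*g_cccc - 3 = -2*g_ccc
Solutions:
 g(c) = C1 + C2*exp(c*(4/(9*sqrt(681) + 235)^(1/3) + 4 + (9*sqrt(681) + 235)^(1/3))/18)*sin(sqrt(3)*c*(-(9*sqrt(681) + 235)^(1/3) + 4/(9*sqrt(681) + 235)^(1/3))/18) + C3*exp(c*(4/(9*sqrt(681) + 235)^(1/3) + 4 + (9*sqrt(681) + 235)^(1/3))/18)*cos(sqrt(3)*c*(-(9*sqrt(681) + 235)^(1/3) + 4/(9*sqrt(681) + 235)^(1/3))/18) + C4*exp(c*(-(9*sqrt(681) + 235)^(1/3) - 4/(9*sqrt(681) + 235)^(1/3) + 2)/9) - 3*c/2


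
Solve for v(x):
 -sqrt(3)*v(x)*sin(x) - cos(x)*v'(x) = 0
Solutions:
 v(x) = C1*cos(x)^(sqrt(3))


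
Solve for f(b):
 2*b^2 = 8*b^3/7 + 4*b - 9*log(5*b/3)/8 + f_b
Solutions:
 f(b) = C1 - 2*b^4/7 + 2*b^3/3 - 2*b^2 + 9*b*log(b)/8 - 9*b*log(3)/8 - 9*b/8 + 9*b*log(5)/8


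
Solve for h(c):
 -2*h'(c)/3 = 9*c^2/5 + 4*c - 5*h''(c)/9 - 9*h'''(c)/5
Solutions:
 h(c) = C1 + C2*exp(c*(-25 + sqrt(10345))/162) + C3*exp(-c*(25 + sqrt(10345))/162) - 9*c^3/10 - 21*c^2/4 - 2333*c/100


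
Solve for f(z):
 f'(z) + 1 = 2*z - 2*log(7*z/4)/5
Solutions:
 f(z) = C1 + z^2 - 2*z*log(z)/5 - 2*z*log(7)/5 - 3*z/5 + 4*z*log(2)/5


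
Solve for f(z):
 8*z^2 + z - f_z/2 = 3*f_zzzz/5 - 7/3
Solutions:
 f(z) = C1 + C4*exp(-5^(1/3)*6^(2/3)*z/6) + 16*z^3/3 + z^2 + 14*z/3 + (C2*sin(2^(2/3)*3^(1/6)*5^(1/3)*z/4) + C3*cos(2^(2/3)*3^(1/6)*5^(1/3)*z/4))*exp(5^(1/3)*6^(2/3)*z/12)


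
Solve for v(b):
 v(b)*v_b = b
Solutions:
 v(b) = -sqrt(C1 + b^2)
 v(b) = sqrt(C1 + b^2)


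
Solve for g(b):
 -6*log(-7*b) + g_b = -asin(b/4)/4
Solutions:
 g(b) = C1 + 6*b*log(-b) - b*asin(b/4)/4 - 6*b + 6*b*log(7) - sqrt(16 - b^2)/4


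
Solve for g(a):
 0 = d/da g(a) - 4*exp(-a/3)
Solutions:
 g(a) = C1 - 12*exp(-a/3)


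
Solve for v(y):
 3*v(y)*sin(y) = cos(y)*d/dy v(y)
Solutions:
 v(y) = C1/cos(y)^3


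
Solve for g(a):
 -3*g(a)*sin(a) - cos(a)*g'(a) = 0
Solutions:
 g(a) = C1*cos(a)^3


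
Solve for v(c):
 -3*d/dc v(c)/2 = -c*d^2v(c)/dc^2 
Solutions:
 v(c) = C1 + C2*c^(5/2)


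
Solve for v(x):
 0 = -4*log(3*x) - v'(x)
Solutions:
 v(x) = C1 - 4*x*log(x) - x*log(81) + 4*x


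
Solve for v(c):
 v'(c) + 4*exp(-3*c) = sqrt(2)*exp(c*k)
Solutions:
 v(c) = C1 + 4*exp(-3*c)/3 + sqrt(2)*exp(c*k)/k


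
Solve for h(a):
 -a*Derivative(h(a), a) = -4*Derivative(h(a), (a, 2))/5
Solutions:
 h(a) = C1 + C2*erfi(sqrt(10)*a/4)


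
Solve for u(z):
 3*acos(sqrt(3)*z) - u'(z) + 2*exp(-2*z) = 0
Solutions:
 u(z) = C1 + 3*z*acos(sqrt(3)*z) - sqrt(3)*sqrt(1 - 3*z^2) - exp(-2*z)


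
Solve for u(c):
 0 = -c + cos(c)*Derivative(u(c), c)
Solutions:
 u(c) = C1 + Integral(c/cos(c), c)


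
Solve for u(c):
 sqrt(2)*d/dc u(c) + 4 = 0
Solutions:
 u(c) = C1 - 2*sqrt(2)*c


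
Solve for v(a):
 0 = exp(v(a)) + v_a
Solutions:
 v(a) = log(1/(C1 + a))


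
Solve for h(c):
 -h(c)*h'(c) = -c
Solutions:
 h(c) = -sqrt(C1 + c^2)
 h(c) = sqrt(C1 + c^2)


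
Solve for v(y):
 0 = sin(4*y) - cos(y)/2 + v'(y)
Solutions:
 v(y) = C1 + sin(y)/2 + cos(4*y)/4


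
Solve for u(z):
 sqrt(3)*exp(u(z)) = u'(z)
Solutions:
 u(z) = log(-1/(C1 + sqrt(3)*z))


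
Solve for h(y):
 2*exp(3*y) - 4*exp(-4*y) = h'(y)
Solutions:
 h(y) = C1 + 2*exp(3*y)/3 + exp(-4*y)


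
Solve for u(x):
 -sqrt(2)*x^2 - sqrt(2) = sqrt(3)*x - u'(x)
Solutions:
 u(x) = C1 + sqrt(2)*x^3/3 + sqrt(3)*x^2/2 + sqrt(2)*x


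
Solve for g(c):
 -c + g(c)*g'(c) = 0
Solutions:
 g(c) = -sqrt(C1 + c^2)
 g(c) = sqrt(C1 + c^2)


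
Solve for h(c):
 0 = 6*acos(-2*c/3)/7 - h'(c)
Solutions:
 h(c) = C1 + 6*c*acos(-2*c/3)/7 + 3*sqrt(9 - 4*c^2)/7


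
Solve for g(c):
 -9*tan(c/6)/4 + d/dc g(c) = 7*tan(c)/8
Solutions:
 g(c) = C1 - 27*log(cos(c/6))/2 - 7*log(cos(c))/8


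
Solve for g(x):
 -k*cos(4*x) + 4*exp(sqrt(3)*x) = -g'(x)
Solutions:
 g(x) = C1 + k*sin(4*x)/4 - 4*sqrt(3)*exp(sqrt(3)*x)/3


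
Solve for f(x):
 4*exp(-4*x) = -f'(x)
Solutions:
 f(x) = C1 + exp(-4*x)


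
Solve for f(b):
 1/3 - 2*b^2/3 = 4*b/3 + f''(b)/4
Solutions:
 f(b) = C1 + C2*b - 2*b^4/9 - 8*b^3/9 + 2*b^2/3


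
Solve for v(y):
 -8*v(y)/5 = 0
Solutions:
 v(y) = 0


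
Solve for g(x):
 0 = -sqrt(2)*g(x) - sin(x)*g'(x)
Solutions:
 g(x) = C1*(cos(x) + 1)^(sqrt(2)/2)/(cos(x) - 1)^(sqrt(2)/2)


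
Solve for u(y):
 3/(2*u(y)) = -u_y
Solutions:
 u(y) = -sqrt(C1 - 3*y)
 u(y) = sqrt(C1 - 3*y)


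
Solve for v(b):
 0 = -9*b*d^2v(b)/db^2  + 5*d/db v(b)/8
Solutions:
 v(b) = C1 + C2*b^(77/72)


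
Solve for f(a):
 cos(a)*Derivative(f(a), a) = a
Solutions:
 f(a) = C1 + Integral(a/cos(a), a)


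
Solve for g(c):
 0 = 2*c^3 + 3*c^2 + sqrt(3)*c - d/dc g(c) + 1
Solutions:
 g(c) = C1 + c^4/2 + c^3 + sqrt(3)*c^2/2 + c


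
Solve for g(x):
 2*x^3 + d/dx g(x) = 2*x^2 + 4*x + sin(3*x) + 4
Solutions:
 g(x) = C1 - x^4/2 + 2*x^3/3 + 2*x^2 + 4*x - cos(3*x)/3


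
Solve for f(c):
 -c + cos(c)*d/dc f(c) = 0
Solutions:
 f(c) = C1 + Integral(c/cos(c), c)


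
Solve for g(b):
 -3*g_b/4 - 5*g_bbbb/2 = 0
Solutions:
 g(b) = C1 + C4*exp(-10^(2/3)*3^(1/3)*b/10) + (C2*sin(10^(2/3)*3^(5/6)*b/20) + C3*cos(10^(2/3)*3^(5/6)*b/20))*exp(10^(2/3)*3^(1/3)*b/20)


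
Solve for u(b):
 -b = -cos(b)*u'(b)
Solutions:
 u(b) = C1 + Integral(b/cos(b), b)


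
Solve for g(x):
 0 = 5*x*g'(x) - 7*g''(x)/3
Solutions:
 g(x) = C1 + C2*erfi(sqrt(210)*x/14)


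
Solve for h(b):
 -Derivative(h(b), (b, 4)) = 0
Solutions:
 h(b) = C1 + C2*b + C3*b^2 + C4*b^3


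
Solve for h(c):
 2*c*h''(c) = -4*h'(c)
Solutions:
 h(c) = C1 + C2/c


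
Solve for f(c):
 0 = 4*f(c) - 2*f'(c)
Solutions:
 f(c) = C1*exp(2*c)


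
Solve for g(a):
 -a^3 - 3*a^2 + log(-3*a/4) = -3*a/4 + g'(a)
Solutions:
 g(a) = C1 - a^4/4 - a^3 + 3*a^2/8 + a*log(-a) + a*(-2*log(2) - 1 + log(3))


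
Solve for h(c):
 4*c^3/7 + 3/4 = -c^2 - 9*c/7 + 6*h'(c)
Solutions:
 h(c) = C1 + c^4/42 + c^3/18 + 3*c^2/28 + c/8


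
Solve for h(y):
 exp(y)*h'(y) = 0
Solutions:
 h(y) = C1


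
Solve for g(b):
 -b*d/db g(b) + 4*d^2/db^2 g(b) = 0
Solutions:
 g(b) = C1 + C2*erfi(sqrt(2)*b/4)


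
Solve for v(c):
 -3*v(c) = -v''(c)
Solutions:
 v(c) = C1*exp(-sqrt(3)*c) + C2*exp(sqrt(3)*c)


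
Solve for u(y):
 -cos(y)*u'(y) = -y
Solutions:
 u(y) = C1 + Integral(y/cos(y), y)


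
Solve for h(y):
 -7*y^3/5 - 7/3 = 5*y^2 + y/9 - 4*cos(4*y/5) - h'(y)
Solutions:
 h(y) = C1 + 7*y^4/20 + 5*y^3/3 + y^2/18 + 7*y/3 - 5*sin(4*y/5)


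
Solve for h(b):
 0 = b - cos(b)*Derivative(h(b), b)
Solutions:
 h(b) = C1 + Integral(b/cos(b), b)


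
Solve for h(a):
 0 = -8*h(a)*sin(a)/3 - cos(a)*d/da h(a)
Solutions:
 h(a) = C1*cos(a)^(8/3)


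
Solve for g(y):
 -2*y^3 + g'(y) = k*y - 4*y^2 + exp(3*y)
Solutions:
 g(y) = C1 + k*y^2/2 + y^4/2 - 4*y^3/3 + exp(3*y)/3


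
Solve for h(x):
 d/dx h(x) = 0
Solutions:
 h(x) = C1


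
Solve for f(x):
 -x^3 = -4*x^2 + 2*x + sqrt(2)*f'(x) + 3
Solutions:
 f(x) = C1 - sqrt(2)*x^4/8 + 2*sqrt(2)*x^3/3 - sqrt(2)*x^2/2 - 3*sqrt(2)*x/2


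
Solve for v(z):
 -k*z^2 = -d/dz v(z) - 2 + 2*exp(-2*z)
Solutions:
 v(z) = C1 + k*z^3/3 - 2*z - exp(-2*z)


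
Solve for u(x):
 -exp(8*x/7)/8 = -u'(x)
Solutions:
 u(x) = C1 + 7*exp(8*x/7)/64


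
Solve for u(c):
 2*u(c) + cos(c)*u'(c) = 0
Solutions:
 u(c) = C1*(sin(c) - 1)/(sin(c) + 1)


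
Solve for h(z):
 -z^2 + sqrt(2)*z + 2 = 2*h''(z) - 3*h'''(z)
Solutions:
 h(z) = C1 + C2*z + C3*exp(2*z/3) - z^4/24 + z^3*(-3 + sqrt(2))/12 + z^2*(-5 + 3*sqrt(2))/8


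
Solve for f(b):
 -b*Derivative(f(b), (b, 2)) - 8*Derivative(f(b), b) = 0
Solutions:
 f(b) = C1 + C2/b^7


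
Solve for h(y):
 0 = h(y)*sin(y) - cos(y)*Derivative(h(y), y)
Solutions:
 h(y) = C1/cos(y)


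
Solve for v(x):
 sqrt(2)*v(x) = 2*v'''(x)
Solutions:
 v(x) = C3*exp(2^(5/6)*x/2) + (C1*sin(2^(5/6)*sqrt(3)*x/4) + C2*cos(2^(5/6)*sqrt(3)*x/4))*exp(-2^(5/6)*x/4)


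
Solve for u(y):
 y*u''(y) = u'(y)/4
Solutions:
 u(y) = C1 + C2*y^(5/4)


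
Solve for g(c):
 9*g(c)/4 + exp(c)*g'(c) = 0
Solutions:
 g(c) = C1*exp(9*exp(-c)/4)


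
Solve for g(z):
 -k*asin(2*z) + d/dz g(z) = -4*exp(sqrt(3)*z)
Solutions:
 g(z) = C1 + k*(z*asin(2*z) + sqrt(1 - 4*z^2)/2) - 4*sqrt(3)*exp(sqrt(3)*z)/3


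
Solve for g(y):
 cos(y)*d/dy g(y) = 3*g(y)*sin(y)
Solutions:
 g(y) = C1/cos(y)^3


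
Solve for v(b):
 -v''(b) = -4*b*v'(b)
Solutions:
 v(b) = C1 + C2*erfi(sqrt(2)*b)


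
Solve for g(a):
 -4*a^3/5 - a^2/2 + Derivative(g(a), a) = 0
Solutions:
 g(a) = C1 + a^4/5 + a^3/6


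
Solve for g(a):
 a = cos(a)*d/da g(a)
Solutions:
 g(a) = C1 + Integral(a/cos(a), a)


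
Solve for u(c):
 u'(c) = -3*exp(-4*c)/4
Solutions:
 u(c) = C1 + 3*exp(-4*c)/16


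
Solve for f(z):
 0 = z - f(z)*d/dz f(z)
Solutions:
 f(z) = -sqrt(C1 + z^2)
 f(z) = sqrt(C1 + z^2)


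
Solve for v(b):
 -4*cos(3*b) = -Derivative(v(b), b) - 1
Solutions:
 v(b) = C1 - b + 4*sin(3*b)/3


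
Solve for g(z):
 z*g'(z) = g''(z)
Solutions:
 g(z) = C1 + C2*erfi(sqrt(2)*z/2)


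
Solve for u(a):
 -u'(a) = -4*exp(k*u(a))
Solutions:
 u(a) = Piecewise((log(-1/(C1*k + 4*a*k))/k, Ne(k, 0)), (nan, True))
 u(a) = Piecewise((C1 + 4*a, Eq(k, 0)), (nan, True))


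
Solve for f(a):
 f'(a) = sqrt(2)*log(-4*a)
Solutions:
 f(a) = C1 + sqrt(2)*a*log(-a) + sqrt(2)*a*(-1 + 2*log(2))


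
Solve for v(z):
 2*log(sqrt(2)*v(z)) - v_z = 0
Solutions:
 -Integral(1/(2*log(_y) + log(2)), (_y, v(z))) = C1 - z


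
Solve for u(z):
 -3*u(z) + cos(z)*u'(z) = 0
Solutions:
 u(z) = C1*(sin(z) + 1)^(3/2)/(sin(z) - 1)^(3/2)


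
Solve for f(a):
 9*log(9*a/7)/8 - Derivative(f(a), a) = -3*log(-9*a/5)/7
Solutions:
 f(a) = C1 + 87*a*log(a)/56 + 3*a*(-21*log(7) - 29 - 8*log(5) + 58*log(3) + 8*I*pi)/56


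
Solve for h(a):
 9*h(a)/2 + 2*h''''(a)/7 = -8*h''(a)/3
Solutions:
 h(a) = C1*sin(sqrt(6)*a*sqrt(28 - sqrt(217))/6) + C2*sin(sqrt(6)*a*sqrt(sqrt(217) + 28)/6) + C3*cos(sqrt(6)*a*sqrt(28 - sqrt(217))/6) + C4*cos(sqrt(6)*a*sqrt(sqrt(217) + 28)/6)


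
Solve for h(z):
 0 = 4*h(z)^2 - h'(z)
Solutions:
 h(z) = -1/(C1 + 4*z)


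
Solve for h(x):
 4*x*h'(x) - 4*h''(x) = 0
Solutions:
 h(x) = C1 + C2*erfi(sqrt(2)*x/2)


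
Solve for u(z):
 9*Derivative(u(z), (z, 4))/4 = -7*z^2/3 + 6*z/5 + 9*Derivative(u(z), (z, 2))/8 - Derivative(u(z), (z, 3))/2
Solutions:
 u(z) = C1 + C2*z + C3*exp(z*(-2 + sqrt(166))/18) + C4*exp(-z*(2 + sqrt(166))/18) + 14*z^4/81 + 472*z^3/3645 + 47248*z^2/10935


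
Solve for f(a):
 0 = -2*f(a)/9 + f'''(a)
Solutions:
 f(a) = C3*exp(6^(1/3)*a/3) + (C1*sin(2^(1/3)*3^(5/6)*a/6) + C2*cos(2^(1/3)*3^(5/6)*a/6))*exp(-6^(1/3)*a/6)


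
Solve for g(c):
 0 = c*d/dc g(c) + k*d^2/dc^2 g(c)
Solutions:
 g(c) = C1 + C2*sqrt(k)*erf(sqrt(2)*c*sqrt(1/k)/2)


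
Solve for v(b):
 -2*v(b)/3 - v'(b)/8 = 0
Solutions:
 v(b) = C1*exp(-16*b/3)


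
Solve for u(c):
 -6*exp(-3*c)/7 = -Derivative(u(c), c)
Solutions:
 u(c) = C1 - 2*exp(-3*c)/7


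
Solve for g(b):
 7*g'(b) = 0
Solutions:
 g(b) = C1


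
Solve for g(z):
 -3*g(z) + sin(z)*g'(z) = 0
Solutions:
 g(z) = C1*(cos(z) - 1)^(3/2)/(cos(z) + 1)^(3/2)


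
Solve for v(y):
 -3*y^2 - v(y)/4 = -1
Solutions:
 v(y) = 4 - 12*y^2


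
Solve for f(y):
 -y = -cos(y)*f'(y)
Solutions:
 f(y) = C1 + Integral(y/cos(y), y)


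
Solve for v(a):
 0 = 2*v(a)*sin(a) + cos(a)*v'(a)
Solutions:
 v(a) = C1*cos(a)^2


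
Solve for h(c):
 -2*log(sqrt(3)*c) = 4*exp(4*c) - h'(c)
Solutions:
 h(c) = C1 + 2*c*log(c) + c*(-2 + log(3)) + exp(4*c)


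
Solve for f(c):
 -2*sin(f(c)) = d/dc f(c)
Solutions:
 f(c) = -acos((-C1 - exp(4*c))/(C1 - exp(4*c))) + 2*pi
 f(c) = acos((-C1 - exp(4*c))/(C1 - exp(4*c)))


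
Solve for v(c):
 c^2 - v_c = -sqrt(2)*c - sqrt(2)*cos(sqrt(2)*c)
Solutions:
 v(c) = C1 + c^3/3 + sqrt(2)*c^2/2 + sin(sqrt(2)*c)


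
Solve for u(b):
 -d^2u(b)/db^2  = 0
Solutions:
 u(b) = C1 + C2*b


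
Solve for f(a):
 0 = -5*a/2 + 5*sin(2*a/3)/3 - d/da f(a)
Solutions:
 f(a) = C1 - 5*a^2/4 - 5*cos(2*a/3)/2


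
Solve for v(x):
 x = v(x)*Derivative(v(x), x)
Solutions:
 v(x) = -sqrt(C1 + x^2)
 v(x) = sqrt(C1 + x^2)


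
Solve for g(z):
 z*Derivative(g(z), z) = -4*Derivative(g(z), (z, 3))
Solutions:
 g(z) = C1 + Integral(C2*airyai(-2^(1/3)*z/2) + C3*airybi(-2^(1/3)*z/2), z)


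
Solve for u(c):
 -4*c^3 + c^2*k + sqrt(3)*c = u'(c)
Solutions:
 u(c) = C1 - c^4 + c^3*k/3 + sqrt(3)*c^2/2


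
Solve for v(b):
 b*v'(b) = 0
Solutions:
 v(b) = C1


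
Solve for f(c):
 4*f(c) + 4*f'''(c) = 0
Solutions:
 f(c) = C3*exp(-c) + (C1*sin(sqrt(3)*c/2) + C2*cos(sqrt(3)*c/2))*exp(c/2)


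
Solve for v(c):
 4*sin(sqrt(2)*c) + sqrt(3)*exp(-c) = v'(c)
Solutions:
 v(c) = C1 - 2*sqrt(2)*cos(sqrt(2)*c) - sqrt(3)*exp(-c)


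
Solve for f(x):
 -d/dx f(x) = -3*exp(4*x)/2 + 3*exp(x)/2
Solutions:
 f(x) = C1 + 3*exp(4*x)/8 - 3*exp(x)/2


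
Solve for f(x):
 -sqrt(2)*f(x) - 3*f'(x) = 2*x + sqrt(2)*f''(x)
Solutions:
 f(x) = C1*exp(-sqrt(2)*x) + C2*exp(-sqrt(2)*x/2) - sqrt(2)*x + 3


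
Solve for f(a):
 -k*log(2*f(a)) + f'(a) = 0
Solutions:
 Integral(1/(log(_y) + log(2)), (_y, f(a))) = C1 + a*k


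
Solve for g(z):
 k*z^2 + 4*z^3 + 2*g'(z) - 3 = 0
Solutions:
 g(z) = C1 - k*z^3/6 - z^4/2 + 3*z/2


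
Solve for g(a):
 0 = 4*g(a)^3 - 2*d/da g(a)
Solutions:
 g(a) = -sqrt(2)*sqrt(-1/(C1 + 2*a))/2
 g(a) = sqrt(2)*sqrt(-1/(C1 + 2*a))/2


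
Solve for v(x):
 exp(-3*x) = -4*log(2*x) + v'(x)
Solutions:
 v(x) = C1 + 4*x*log(x) + 4*x*(-1 + log(2)) - exp(-3*x)/3


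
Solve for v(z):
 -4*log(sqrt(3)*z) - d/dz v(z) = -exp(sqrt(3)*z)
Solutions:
 v(z) = C1 - 4*z*log(z) + 2*z*(2 - log(3)) + sqrt(3)*exp(sqrt(3)*z)/3


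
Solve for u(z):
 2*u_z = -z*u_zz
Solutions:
 u(z) = C1 + C2/z


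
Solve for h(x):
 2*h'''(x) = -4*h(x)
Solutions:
 h(x) = C3*exp(-2^(1/3)*x) + (C1*sin(2^(1/3)*sqrt(3)*x/2) + C2*cos(2^(1/3)*sqrt(3)*x/2))*exp(2^(1/3)*x/2)


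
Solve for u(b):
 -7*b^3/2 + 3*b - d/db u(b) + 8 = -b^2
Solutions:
 u(b) = C1 - 7*b^4/8 + b^3/3 + 3*b^2/2 + 8*b


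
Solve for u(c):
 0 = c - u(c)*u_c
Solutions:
 u(c) = -sqrt(C1 + c^2)
 u(c) = sqrt(C1 + c^2)


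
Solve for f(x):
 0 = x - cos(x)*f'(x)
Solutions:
 f(x) = C1 + Integral(x/cos(x), x)


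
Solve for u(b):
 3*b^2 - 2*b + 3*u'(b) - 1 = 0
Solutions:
 u(b) = C1 - b^3/3 + b^2/3 + b/3


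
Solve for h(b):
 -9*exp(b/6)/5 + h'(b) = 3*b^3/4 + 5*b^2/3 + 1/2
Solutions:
 h(b) = C1 + 3*b^4/16 + 5*b^3/9 + b/2 + 54*exp(b/6)/5


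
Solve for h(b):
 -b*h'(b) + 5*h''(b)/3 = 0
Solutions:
 h(b) = C1 + C2*erfi(sqrt(30)*b/10)


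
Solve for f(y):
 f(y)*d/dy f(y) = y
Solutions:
 f(y) = -sqrt(C1 + y^2)
 f(y) = sqrt(C1 + y^2)


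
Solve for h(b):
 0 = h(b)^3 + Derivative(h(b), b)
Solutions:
 h(b) = -sqrt(2)*sqrt(-1/(C1 - b))/2
 h(b) = sqrt(2)*sqrt(-1/(C1 - b))/2


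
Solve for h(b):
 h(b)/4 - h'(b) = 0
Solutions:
 h(b) = C1*exp(b/4)


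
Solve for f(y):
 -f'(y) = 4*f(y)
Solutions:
 f(y) = C1*exp(-4*y)


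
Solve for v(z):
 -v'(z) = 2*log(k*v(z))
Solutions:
 li(k*v(z))/k = C1 - 2*z


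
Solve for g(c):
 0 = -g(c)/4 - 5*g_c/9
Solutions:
 g(c) = C1*exp(-9*c/20)


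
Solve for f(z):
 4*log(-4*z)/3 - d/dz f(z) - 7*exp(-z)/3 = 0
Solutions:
 f(z) = C1 + 4*z*log(-z)/3 + 4*z*(-1 + 2*log(2))/3 + 7*exp(-z)/3


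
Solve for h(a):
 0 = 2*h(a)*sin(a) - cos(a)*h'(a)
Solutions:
 h(a) = C1/cos(a)^2


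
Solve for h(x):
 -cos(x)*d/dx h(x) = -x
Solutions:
 h(x) = C1 + Integral(x/cos(x), x)


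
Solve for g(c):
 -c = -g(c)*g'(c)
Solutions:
 g(c) = -sqrt(C1 + c^2)
 g(c) = sqrt(C1 + c^2)


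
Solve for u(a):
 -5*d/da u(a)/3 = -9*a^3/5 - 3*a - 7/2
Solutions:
 u(a) = C1 + 27*a^4/100 + 9*a^2/10 + 21*a/10


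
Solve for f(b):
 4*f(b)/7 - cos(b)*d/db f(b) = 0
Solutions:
 f(b) = C1*(sin(b) + 1)^(2/7)/(sin(b) - 1)^(2/7)


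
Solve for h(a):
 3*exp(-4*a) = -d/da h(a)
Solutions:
 h(a) = C1 + 3*exp(-4*a)/4


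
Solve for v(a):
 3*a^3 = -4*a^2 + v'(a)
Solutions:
 v(a) = C1 + 3*a^4/4 + 4*a^3/3


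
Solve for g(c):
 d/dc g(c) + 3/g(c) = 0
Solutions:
 g(c) = -sqrt(C1 - 6*c)
 g(c) = sqrt(C1 - 6*c)


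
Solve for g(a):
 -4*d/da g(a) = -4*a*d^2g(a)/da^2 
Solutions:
 g(a) = C1 + C2*a^2


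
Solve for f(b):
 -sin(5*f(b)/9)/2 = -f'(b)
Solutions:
 -b/2 + 9*log(cos(5*f(b)/9) - 1)/10 - 9*log(cos(5*f(b)/9) + 1)/10 = C1


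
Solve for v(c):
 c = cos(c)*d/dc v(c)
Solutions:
 v(c) = C1 + Integral(c/cos(c), c)


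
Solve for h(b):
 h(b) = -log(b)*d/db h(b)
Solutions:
 h(b) = C1*exp(-li(b))


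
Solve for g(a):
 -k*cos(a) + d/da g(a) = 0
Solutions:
 g(a) = C1 + k*sin(a)


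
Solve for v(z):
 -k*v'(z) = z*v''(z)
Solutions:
 v(z) = C1 + z^(1 - re(k))*(C2*sin(log(z)*Abs(im(k))) + C3*cos(log(z)*im(k)))


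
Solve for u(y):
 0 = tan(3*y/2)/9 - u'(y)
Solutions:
 u(y) = C1 - 2*log(cos(3*y/2))/27


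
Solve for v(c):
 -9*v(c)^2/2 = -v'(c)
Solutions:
 v(c) = -2/(C1 + 9*c)


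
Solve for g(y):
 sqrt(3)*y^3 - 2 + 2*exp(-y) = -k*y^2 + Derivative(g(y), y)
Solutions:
 g(y) = C1 + k*y^3/3 + sqrt(3)*y^4/4 - 2*y - 2*exp(-y)


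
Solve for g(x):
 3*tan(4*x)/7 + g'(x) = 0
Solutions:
 g(x) = C1 + 3*log(cos(4*x))/28


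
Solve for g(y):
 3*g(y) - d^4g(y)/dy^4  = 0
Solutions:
 g(y) = C1*exp(-3^(1/4)*y) + C2*exp(3^(1/4)*y) + C3*sin(3^(1/4)*y) + C4*cos(3^(1/4)*y)


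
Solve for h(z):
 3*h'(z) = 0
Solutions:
 h(z) = C1


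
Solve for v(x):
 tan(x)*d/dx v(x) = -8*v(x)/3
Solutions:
 v(x) = C1/sin(x)^(8/3)


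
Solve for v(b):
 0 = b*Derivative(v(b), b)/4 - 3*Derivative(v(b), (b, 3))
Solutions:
 v(b) = C1 + Integral(C2*airyai(18^(1/3)*b/6) + C3*airybi(18^(1/3)*b/6), b)


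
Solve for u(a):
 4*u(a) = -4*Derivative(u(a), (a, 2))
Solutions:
 u(a) = C1*sin(a) + C2*cos(a)


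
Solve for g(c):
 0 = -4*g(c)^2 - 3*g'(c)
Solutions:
 g(c) = 3/(C1 + 4*c)


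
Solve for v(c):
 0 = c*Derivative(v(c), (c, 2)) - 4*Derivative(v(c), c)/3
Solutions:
 v(c) = C1 + C2*c^(7/3)


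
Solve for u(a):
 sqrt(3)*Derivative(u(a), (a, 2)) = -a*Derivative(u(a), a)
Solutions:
 u(a) = C1 + C2*erf(sqrt(2)*3^(3/4)*a/6)


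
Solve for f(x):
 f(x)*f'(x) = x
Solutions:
 f(x) = -sqrt(C1 + x^2)
 f(x) = sqrt(C1 + x^2)


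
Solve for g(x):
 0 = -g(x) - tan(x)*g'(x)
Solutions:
 g(x) = C1/sin(x)


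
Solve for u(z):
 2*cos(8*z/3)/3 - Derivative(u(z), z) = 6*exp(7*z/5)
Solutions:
 u(z) = C1 - 30*exp(7*z/5)/7 + sin(8*z/3)/4


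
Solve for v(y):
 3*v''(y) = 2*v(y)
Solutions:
 v(y) = C1*exp(-sqrt(6)*y/3) + C2*exp(sqrt(6)*y/3)


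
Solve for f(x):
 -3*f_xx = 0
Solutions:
 f(x) = C1 + C2*x


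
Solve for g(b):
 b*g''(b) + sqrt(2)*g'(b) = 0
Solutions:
 g(b) = C1 + C2*b^(1 - sqrt(2))


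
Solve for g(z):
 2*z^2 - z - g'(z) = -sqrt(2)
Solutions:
 g(z) = C1 + 2*z^3/3 - z^2/2 + sqrt(2)*z


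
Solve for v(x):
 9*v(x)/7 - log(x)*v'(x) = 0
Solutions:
 v(x) = C1*exp(9*li(x)/7)


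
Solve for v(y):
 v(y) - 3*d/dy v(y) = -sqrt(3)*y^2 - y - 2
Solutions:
 v(y) = C1*exp(y/3) - sqrt(3)*y^2 - 6*sqrt(3)*y - y - 18*sqrt(3) - 5


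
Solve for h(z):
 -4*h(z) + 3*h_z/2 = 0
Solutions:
 h(z) = C1*exp(8*z/3)


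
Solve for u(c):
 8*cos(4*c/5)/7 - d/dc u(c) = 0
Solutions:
 u(c) = C1 + 10*sin(4*c/5)/7


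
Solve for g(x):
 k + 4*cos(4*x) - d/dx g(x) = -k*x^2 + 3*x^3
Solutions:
 g(x) = C1 + k*x^3/3 + k*x - 3*x^4/4 + sin(4*x)


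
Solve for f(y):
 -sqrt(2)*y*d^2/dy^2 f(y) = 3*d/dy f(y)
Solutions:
 f(y) = C1 + C2*y^(1 - 3*sqrt(2)/2)


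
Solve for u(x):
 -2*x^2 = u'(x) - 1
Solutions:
 u(x) = C1 - 2*x^3/3 + x


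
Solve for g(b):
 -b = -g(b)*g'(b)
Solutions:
 g(b) = -sqrt(C1 + b^2)
 g(b) = sqrt(C1 + b^2)


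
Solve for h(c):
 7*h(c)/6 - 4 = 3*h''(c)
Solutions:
 h(c) = C1*exp(-sqrt(14)*c/6) + C2*exp(sqrt(14)*c/6) + 24/7


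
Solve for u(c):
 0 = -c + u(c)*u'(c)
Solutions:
 u(c) = -sqrt(C1 + c^2)
 u(c) = sqrt(C1 + c^2)


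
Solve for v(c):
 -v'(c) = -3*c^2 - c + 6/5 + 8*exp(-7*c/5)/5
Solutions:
 v(c) = C1 + c^3 + c^2/2 - 6*c/5 + 8*exp(-7*c/5)/7


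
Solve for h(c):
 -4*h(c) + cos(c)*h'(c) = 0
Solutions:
 h(c) = C1*(sin(c)^2 + 2*sin(c) + 1)/(sin(c)^2 - 2*sin(c) + 1)


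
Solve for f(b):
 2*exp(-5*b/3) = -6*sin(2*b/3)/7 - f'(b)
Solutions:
 f(b) = C1 + 9*cos(2*b/3)/7 + 6*exp(-5*b/3)/5


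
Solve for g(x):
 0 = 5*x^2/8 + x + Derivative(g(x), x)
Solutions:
 g(x) = C1 - 5*x^3/24 - x^2/2


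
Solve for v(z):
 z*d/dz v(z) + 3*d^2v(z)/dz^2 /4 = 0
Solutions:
 v(z) = C1 + C2*erf(sqrt(6)*z/3)


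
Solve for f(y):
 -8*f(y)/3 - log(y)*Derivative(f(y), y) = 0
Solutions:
 f(y) = C1*exp(-8*li(y)/3)


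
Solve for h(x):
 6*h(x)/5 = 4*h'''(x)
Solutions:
 h(x) = C3*exp(10^(2/3)*3^(1/3)*x/10) + (C1*sin(10^(2/3)*3^(5/6)*x/20) + C2*cos(10^(2/3)*3^(5/6)*x/20))*exp(-10^(2/3)*3^(1/3)*x/20)


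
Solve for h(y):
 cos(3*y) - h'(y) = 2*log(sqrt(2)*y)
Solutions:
 h(y) = C1 - 2*y*log(y) - y*log(2) + 2*y + sin(3*y)/3


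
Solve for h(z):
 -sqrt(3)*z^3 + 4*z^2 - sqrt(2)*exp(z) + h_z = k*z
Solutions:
 h(z) = C1 + k*z^2/2 + sqrt(3)*z^4/4 - 4*z^3/3 + sqrt(2)*exp(z)


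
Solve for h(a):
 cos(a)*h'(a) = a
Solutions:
 h(a) = C1 + Integral(a/cos(a), a)


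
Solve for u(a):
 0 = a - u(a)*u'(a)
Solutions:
 u(a) = -sqrt(C1 + a^2)
 u(a) = sqrt(C1 + a^2)


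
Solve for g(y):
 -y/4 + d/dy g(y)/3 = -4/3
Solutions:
 g(y) = C1 + 3*y^2/8 - 4*y


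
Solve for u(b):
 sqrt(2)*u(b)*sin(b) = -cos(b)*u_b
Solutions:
 u(b) = C1*cos(b)^(sqrt(2))


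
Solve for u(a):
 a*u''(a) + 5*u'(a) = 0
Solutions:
 u(a) = C1 + C2/a^4


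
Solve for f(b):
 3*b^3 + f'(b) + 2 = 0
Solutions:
 f(b) = C1 - 3*b^4/4 - 2*b


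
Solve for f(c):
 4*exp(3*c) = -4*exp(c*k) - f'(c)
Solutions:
 f(c) = C1 - 4*exp(3*c)/3 - 4*exp(c*k)/k


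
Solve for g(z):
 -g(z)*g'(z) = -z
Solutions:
 g(z) = -sqrt(C1 + z^2)
 g(z) = sqrt(C1 + z^2)


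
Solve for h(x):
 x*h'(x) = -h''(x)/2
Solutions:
 h(x) = C1 + C2*erf(x)


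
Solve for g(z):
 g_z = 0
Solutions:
 g(z) = C1


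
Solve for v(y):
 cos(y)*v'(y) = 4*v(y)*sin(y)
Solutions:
 v(y) = C1/cos(y)^4


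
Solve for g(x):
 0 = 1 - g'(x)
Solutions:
 g(x) = C1 + x


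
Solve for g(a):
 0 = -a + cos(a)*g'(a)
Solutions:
 g(a) = C1 + Integral(a/cos(a), a)


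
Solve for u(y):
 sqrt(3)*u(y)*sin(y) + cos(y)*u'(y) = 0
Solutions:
 u(y) = C1*cos(y)^(sqrt(3))


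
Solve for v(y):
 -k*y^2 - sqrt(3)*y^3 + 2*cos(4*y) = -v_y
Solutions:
 v(y) = C1 + k*y^3/3 + sqrt(3)*y^4/4 - sin(4*y)/2


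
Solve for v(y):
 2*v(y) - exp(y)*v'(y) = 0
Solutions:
 v(y) = C1*exp(-2*exp(-y))


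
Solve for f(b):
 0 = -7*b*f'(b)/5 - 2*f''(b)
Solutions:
 f(b) = C1 + C2*erf(sqrt(35)*b/10)


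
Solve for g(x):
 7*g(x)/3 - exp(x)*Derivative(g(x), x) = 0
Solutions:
 g(x) = C1*exp(-7*exp(-x)/3)


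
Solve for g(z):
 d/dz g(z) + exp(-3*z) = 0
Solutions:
 g(z) = C1 + exp(-3*z)/3


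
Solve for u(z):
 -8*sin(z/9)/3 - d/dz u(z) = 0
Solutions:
 u(z) = C1 + 24*cos(z/9)


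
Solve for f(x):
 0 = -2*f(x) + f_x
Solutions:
 f(x) = C1*exp(2*x)


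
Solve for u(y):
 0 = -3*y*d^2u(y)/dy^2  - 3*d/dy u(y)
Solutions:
 u(y) = C1 + C2*log(y)


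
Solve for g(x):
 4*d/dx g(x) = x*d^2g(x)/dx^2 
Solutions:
 g(x) = C1 + C2*x^5


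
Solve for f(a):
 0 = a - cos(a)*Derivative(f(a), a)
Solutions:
 f(a) = C1 + Integral(a/cos(a), a)


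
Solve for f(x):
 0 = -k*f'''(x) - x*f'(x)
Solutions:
 f(x) = C1 + Integral(C2*airyai(x*(-1/k)^(1/3)) + C3*airybi(x*(-1/k)^(1/3)), x)


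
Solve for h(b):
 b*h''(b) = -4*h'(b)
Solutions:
 h(b) = C1 + C2/b^3


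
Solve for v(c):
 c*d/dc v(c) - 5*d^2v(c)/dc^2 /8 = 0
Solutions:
 v(c) = C1 + C2*erfi(2*sqrt(5)*c/5)


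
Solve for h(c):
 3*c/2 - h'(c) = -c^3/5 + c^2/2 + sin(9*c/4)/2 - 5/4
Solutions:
 h(c) = C1 + c^4/20 - c^3/6 + 3*c^2/4 + 5*c/4 + 2*cos(9*c/4)/9


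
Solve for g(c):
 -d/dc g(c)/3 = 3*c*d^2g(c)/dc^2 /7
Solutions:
 g(c) = C1 + C2*c^(2/9)


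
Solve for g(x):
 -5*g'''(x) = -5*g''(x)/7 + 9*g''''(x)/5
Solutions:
 g(x) = C1 + C2*x + C3*exp(5*x*(-35 + sqrt(1477))/126) + C4*exp(-5*x*(35 + sqrt(1477))/126)


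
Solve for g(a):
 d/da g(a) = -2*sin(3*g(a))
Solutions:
 g(a) = -acos((-C1 - exp(12*a))/(C1 - exp(12*a)))/3 + 2*pi/3
 g(a) = acos((-C1 - exp(12*a))/(C1 - exp(12*a)))/3


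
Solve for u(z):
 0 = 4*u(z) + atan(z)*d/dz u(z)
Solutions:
 u(z) = C1*exp(-4*Integral(1/atan(z), z))


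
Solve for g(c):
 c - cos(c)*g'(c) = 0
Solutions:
 g(c) = C1 + Integral(c/cos(c), c)


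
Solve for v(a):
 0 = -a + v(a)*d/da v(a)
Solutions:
 v(a) = -sqrt(C1 + a^2)
 v(a) = sqrt(C1 + a^2)


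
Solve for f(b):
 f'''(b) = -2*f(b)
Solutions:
 f(b) = C3*exp(-2^(1/3)*b) + (C1*sin(2^(1/3)*sqrt(3)*b/2) + C2*cos(2^(1/3)*sqrt(3)*b/2))*exp(2^(1/3)*b/2)


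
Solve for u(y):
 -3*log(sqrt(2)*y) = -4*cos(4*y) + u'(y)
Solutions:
 u(y) = C1 - 3*y*log(y) - 3*y*log(2)/2 + 3*y + sin(4*y)


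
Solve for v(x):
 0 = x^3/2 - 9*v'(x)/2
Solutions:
 v(x) = C1 + x^4/36


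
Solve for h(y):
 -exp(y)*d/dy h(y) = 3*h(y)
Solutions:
 h(y) = C1*exp(3*exp(-y))


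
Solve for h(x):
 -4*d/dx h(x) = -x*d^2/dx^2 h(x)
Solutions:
 h(x) = C1 + C2*x^5


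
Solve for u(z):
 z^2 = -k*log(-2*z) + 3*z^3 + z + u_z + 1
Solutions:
 u(z) = C1 + k*z*log(-z) - 3*z^4/4 + z^3/3 - z^2/2 + z*(-k + k*log(2) - 1)


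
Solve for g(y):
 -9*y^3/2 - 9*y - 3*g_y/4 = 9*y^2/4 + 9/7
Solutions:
 g(y) = C1 - 3*y^4/2 - y^3 - 6*y^2 - 12*y/7


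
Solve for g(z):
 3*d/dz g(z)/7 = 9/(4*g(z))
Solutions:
 g(z) = -sqrt(C1 + 42*z)/2
 g(z) = sqrt(C1 + 42*z)/2


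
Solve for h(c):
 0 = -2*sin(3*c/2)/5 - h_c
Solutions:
 h(c) = C1 + 4*cos(3*c/2)/15


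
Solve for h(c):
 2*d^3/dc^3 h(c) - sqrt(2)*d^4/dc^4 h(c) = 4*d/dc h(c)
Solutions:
 h(c) = C1 + C2*exp(c*(2/(3*sqrt(138) + 25*sqrt(2))^(1/3) + 2*sqrt(2) + (3*sqrt(138) + 25*sqrt(2))^(1/3))/6)*sin(sqrt(3)*c*(-(3*sqrt(138) + 25*sqrt(2))^(1/3) + 2/(3*sqrt(138) + 25*sqrt(2))^(1/3))/6) + C3*exp(c*(2/(3*sqrt(138) + 25*sqrt(2))^(1/3) + 2*sqrt(2) + (3*sqrt(138) + 25*sqrt(2))^(1/3))/6)*cos(sqrt(3)*c*(-(3*sqrt(138) + 25*sqrt(2))^(1/3) + 2/(3*sqrt(138) + 25*sqrt(2))^(1/3))/6) + C4*exp(c*(-(3*sqrt(138) + 25*sqrt(2))^(1/3) - 2/(3*sqrt(138) + 25*sqrt(2))^(1/3) + sqrt(2))/3)


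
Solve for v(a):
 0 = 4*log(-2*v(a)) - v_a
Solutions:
 -Integral(1/(log(-_y) + log(2)), (_y, v(a)))/4 = C1 - a


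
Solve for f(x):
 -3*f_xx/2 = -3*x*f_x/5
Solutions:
 f(x) = C1 + C2*erfi(sqrt(5)*x/5)


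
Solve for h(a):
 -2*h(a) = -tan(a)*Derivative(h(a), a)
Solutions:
 h(a) = C1*sin(a)^2


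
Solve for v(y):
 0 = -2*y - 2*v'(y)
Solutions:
 v(y) = C1 - y^2/2


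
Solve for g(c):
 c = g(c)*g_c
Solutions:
 g(c) = -sqrt(C1 + c^2)
 g(c) = sqrt(C1 + c^2)


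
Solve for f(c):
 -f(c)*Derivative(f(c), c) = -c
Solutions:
 f(c) = -sqrt(C1 + c^2)
 f(c) = sqrt(C1 + c^2)


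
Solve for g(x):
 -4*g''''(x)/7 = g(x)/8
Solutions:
 g(x) = (C1*sin(14^(1/4)*x/4) + C2*cos(14^(1/4)*x/4))*exp(-14^(1/4)*x/4) + (C3*sin(14^(1/4)*x/4) + C4*cos(14^(1/4)*x/4))*exp(14^(1/4)*x/4)


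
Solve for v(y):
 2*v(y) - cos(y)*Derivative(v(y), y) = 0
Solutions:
 v(y) = C1*(sin(y) + 1)/(sin(y) - 1)


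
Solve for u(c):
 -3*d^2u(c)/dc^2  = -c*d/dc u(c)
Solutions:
 u(c) = C1 + C2*erfi(sqrt(6)*c/6)


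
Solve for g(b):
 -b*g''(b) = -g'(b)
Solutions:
 g(b) = C1 + C2*b^2


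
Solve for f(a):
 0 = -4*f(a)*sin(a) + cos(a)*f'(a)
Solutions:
 f(a) = C1/cos(a)^4


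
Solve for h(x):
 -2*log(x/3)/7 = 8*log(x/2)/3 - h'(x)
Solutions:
 h(x) = C1 + 62*x*log(x)/21 - 62*x/21 - 8*x*log(2)/3 - 2*x*log(3)/7


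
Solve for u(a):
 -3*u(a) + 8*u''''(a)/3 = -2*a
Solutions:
 u(a) = C1*exp(-2^(1/4)*sqrt(3)*a/2) + C2*exp(2^(1/4)*sqrt(3)*a/2) + C3*sin(2^(1/4)*sqrt(3)*a/2) + C4*cos(2^(1/4)*sqrt(3)*a/2) + 2*a/3


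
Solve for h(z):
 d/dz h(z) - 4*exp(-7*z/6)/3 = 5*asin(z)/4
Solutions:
 h(z) = C1 + 5*z*asin(z)/4 + 5*sqrt(1 - z^2)/4 - 8*exp(-7*z/6)/7


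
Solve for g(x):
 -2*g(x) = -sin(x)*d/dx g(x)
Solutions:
 g(x) = C1*(cos(x) - 1)/(cos(x) + 1)


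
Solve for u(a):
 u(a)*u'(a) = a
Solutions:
 u(a) = -sqrt(C1 + a^2)
 u(a) = sqrt(C1 + a^2)


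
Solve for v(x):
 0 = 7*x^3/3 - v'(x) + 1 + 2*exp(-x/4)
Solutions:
 v(x) = C1 + 7*x^4/12 + x - 8*exp(-x/4)


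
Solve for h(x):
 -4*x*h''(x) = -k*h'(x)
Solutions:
 h(x) = C1 + x^(re(k)/4 + 1)*(C2*sin(log(x)*Abs(im(k))/4) + C3*cos(log(x)*im(k)/4))


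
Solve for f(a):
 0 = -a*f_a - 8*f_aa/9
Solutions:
 f(a) = C1 + C2*erf(3*a/4)


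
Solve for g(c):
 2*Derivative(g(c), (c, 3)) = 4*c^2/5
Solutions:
 g(c) = C1 + C2*c + C3*c^2 + c^5/150


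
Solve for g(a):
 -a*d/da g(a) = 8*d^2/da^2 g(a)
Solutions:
 g(a) = C1 + C2*erf(a/4)


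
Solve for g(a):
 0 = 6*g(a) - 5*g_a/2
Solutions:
 g(a) = C1*exp(12*a/5)


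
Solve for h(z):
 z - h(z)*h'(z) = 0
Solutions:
 h(z) = -sqrt(C1 + z^2)
 h(z) = sqrt(C1 + z^2)


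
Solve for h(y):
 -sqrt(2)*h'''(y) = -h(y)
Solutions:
 h(y) = C3*exp(2^(5/6)*y/2) + (C1*sin(2^(5/6)*sqrt(3)*y/4) + C2*cos(2^(5/6)*sqrt(3)*y/4))*exp(-2^(5/6)*y/4)


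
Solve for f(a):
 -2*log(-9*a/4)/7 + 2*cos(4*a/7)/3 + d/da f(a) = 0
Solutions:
 f(a) = C1 + 2*a*log(-a)/7 - 4*a*log(2)/7 - 2*a/7 + 4*a*log(3)/7 - 7*sin(4*a/7)/6


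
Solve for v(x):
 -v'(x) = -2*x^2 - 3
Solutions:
 v(x) = C1 + 2*x^3/3 + 3*x


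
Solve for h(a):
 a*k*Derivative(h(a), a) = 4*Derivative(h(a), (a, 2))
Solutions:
 h(a) = Piecewise((-sqrt(2)*sqrt(pi)*C1*erf(sqrt(2)*a*sqrt(-k)/4)/sqrt(-k) - C2, (k > 0) | (k < 0)), (-C1*a - C2, True))


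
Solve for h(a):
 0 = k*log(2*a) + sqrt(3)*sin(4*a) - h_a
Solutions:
 h(a) = C1 + a*k*(log(a) - 1) + a*k*log(2) - sqrt(3)*cos(4*a)/4


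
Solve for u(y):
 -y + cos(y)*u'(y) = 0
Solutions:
 u(y) = C1 + Integral(y/cos(y), y)


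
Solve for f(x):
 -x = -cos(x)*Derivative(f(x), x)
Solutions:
 f(x) = C1 + Integral(x/cos(x), x)


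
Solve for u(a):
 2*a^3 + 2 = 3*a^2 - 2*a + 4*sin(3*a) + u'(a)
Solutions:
 u(a) = C1 + a^4/2 - a^3 + a^2 + 2*a + 4*cos(3*a)/3


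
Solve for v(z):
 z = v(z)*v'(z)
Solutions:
 v(z) = -sqrt(C1 + z^2)
 v(z) = sqrt(C1 + z^2)


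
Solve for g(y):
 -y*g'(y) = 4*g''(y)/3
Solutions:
 g(y) = C1 + C2*erf(sqrt(6)*y/4)


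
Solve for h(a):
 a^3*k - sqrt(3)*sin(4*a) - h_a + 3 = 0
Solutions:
 h(a) = C1 + a^4*k/4 + 3*a + sqrt(3)*cos(4*a)/4


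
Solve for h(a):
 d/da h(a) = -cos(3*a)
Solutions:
 h(a) = C1 - sin(3*a)/3


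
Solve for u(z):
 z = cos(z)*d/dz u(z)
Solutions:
 u(z) = C1 + Integral(z/cos(z), z)


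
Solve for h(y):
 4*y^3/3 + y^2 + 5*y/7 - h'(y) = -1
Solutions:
 h(y) = C1 + y^4/3 + y^3/3 + 5*y^2/14 + y


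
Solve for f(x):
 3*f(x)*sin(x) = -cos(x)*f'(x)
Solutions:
 f(x) = C1*cos(x)^3


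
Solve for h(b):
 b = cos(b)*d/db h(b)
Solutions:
 h(b) = C1 + Integral(b/cos(b), b)


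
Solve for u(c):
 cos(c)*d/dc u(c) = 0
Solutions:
 u(c) = C1


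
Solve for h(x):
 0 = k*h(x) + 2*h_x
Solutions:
 h(x) = C1*exp(-k*x/2)


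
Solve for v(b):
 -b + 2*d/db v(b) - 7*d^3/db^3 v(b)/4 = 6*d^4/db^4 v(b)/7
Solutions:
 v(b) = C1 + C2*exp(-b*(343*7^(2/3)/(4176*sqrt(102) + 45401)^(1/3) + 7^(1/3)*(4176*sqrt(102) + 45401)^(1/3) + 98)/144)*sin(sqrt(3)*7^(1/3)*b*(-(4176*sqrt(102) + 45401)^(1/3) + 343*7^(1/3)/(4176*sqrt(102) + 45401)^(1/3))/144) + C3*exp(-b*(343*7^(2/3)/(4176*sqrt(102) + 45401)^(1/3) + 7^(1/3)*(4176*sqrt(102) + 45401)^(1/3) + 98)/144)*cos(sqrt(3)*7^(1/3)*b*(-(4176*sqrt(102) + 45401)^(1/3) + 343*7^(1/3)/(4176*sqrt(102) + 45401)^(1/3))/144) + C4*exp(b*(-49 + 343*7^(2/3)/(4176*sqrt(102) + 45401)^(1/3) + 7^(1/3)*(4176*sqrt(102) + 45401)^(1/3))/72) + b^2/4


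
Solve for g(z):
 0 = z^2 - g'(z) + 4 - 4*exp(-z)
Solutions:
 g(z) = C1 + z^3/3 + 4*z + 4*exp(-z)


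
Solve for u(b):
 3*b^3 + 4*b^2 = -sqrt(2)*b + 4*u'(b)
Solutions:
 u(b) = C1 + 3*b^4/16 + b^3/3 + sqrt(2)*b^2/8


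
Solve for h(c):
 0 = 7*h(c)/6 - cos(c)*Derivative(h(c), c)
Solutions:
 h(c) = C1*(sin(c) + 1)^(7/12)/(sin(c) - 1)^(7/12)


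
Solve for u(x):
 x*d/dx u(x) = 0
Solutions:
 u(x) = C1


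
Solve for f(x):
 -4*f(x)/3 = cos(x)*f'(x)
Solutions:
 f(x) = C1*(sin(x) - 1)^(2/3)/(sin(x) + 1)^(2/3)


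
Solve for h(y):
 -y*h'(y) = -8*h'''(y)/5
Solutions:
 h(y) = C1 + Integral(C2*airyai(5^(1/3)*y/2) + C3*airybi(5^(1/3)*y/2), y)


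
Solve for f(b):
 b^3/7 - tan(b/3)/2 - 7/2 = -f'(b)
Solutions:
 f(b) = C1 - b^4/28 + 7*b/2 - 3*log(cos(b/3))/2


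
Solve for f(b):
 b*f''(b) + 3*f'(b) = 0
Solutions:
 f(b) = C1 + C2/b^2


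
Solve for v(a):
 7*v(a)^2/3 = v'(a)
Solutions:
 v(a) = -3/(C1 + 7*a)


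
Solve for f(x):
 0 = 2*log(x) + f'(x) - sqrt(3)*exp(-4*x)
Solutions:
 f(x) = C1 - 2*x*log(x) + 2*x - sqrt(3)*exp(-4*x)/4


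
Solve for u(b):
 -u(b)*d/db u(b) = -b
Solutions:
 u(b) = -sqrt(C1 + b^2)
 u(b) = sqrt(C1 + b^2)


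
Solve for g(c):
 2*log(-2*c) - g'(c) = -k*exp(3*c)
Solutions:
 g(c) = C1 + 2*c*log(-c) + 2*c*(-1 + log(2)) + k*exp(3*c)/3


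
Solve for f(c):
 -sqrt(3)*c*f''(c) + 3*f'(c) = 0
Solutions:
 f(c) = C1 + C2*c^(1 + sqrt(3))


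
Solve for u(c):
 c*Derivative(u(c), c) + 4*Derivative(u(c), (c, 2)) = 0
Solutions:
 u(c) = C1 + C2*erf(sqrt(2)*c/4)


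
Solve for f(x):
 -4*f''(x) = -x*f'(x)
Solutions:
 f(x) = C1 + C2*erfi(sqrt(2)*x/4)


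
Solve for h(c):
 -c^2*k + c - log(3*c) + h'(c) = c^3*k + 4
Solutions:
 h(c) = C1 + c^4*k/4 + c^3*k/3 - c^2/2 + c*log(c) + c*log(3) + 3*c


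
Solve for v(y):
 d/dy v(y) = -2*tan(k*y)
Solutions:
 v(y) = C1 - 2*Piecewise((-log(cos(k*y))/k, Ne(k, 0)), (0, True))


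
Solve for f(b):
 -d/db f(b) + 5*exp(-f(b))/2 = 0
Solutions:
 f(b) = log(C1 + 5*b/2)


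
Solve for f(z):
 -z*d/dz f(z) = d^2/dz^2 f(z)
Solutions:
 f(z) = C1 + C2*erf(sqrt(2)*z/2)


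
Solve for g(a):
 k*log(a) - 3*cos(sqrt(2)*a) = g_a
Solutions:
 g(a) = C1 + a*k*(log(a) - 1) - 3*sqrt(2)*sin(sqrt(2)*a)/2


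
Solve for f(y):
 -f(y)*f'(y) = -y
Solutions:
 f(y) = -sqrt(C1 + y^2)
 f(y) = sqrt(C1 + y^2)


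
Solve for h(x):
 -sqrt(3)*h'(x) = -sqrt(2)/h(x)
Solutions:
 h(x) = -sqrt(C1 + 6*sqrt(6)*x)/3
 h(x) = sqrt(C1 + 6*sqrt(6)*x)/3


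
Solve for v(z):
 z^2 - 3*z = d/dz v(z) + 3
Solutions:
 v(z) = C1 + z^3/3 - 3*z^2/2 - 3*z


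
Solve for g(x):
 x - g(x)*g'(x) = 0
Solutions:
 g(x) = -sqrt(C1 + x^2)
 g(x) = sqrt(C1 + x^2)


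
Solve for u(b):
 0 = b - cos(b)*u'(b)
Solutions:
 u(b) = C1 + Integral(b/cos(b), b)


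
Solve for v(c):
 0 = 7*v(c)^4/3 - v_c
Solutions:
 v(c) = (-1/(C1 + 7*c))^(1/3)
 v(c) = (-1/(C1 + 7*c))^(1/3)*(-1 - sqrt(3)*I)/2
 v(c) = (-1/(C1 + 7*c))^(1/3)*(-1 + sqrt(3)*I)/2


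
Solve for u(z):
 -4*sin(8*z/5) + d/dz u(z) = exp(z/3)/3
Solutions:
 u(z) = C1 + exp(z/3) - 5*cos(8*z/5)/2


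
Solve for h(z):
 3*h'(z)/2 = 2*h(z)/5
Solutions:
 h(z) = C1*exp(4*z/15)


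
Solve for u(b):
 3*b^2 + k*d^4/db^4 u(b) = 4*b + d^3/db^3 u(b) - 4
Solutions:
 u(b) = C1 + C2*b + C3*b^2 + C4*exp(b/k) + b^5/20 + b^4*(3*k - 2)/12 + b^3*(k^2 - 2*k/3 + 2/3)


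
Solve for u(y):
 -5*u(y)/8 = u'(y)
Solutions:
 u(y) = C1*exp(-5*y/8)


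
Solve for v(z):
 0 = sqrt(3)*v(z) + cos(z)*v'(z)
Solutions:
 v(z) = C1*(sin(z) - 1)^(sqrt(3)/2)/(sin(z) + 1)^(sqrt(3)/2)


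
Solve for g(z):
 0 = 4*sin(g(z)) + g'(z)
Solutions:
 g(z) = -acos((-C1 - exp(8*z))/(C1 - exp(8*z))) + 2*pi
 g(z) = acos((-C1 - exp(8*z))/(C1 - exp(8*z)))


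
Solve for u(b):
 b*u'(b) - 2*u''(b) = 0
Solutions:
 u(b) = C1 + C2*erfi(b/2)


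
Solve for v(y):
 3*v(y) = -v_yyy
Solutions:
 v(y) = C3*exp(-3^(1/3)*y) + (C1*sin(3^(5/6)*y/2) + C2*cos(3^(5/6)*y/2))*exp(3^(1/3)*y/2)


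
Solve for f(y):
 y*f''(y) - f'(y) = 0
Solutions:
 f(y) = C1 + C2*y^2


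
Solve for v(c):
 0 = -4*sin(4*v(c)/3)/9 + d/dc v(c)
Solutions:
 -4*c/9 + 3*log(cos(4*v(c)/3) - 1)/8 - 3*log(cos(4*v(c)/3) + 1)/8 = C1
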